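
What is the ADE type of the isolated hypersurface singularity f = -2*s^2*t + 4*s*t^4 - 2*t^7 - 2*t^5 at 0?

D_{6}

The Hessian of f at 0 has rank 0. Corank 2; j^3 = -2*s^2*t has shape L^2 M (L != M), so D-series; mu = 6 gives D_6.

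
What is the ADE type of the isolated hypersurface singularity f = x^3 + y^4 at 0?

The Hessian of f at 0 is [[0, 0], [0, 0]] with rank 0, so corank 2. A Groebner basis of the Jacobian ideal J(f) in C{x,y} is {y^3, x^2}; counting standard monomials gives mu = 6. Corank 2; j^3 = x^3 is a perfect cube, so E-series; the 4-jet and mu = 6 give E_6.

E_{6}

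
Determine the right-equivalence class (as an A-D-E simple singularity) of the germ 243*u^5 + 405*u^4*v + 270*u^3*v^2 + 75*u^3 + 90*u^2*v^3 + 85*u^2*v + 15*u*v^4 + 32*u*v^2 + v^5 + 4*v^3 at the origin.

D_{6}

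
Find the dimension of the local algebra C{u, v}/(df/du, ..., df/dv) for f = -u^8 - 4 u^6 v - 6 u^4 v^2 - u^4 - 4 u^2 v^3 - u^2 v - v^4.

5

The Hessian of f at 0 has rank 0. Corank 2; j^3 = -u^2*v has shape L^2 M (L != M), so D-series; mu = 5 gives D_5.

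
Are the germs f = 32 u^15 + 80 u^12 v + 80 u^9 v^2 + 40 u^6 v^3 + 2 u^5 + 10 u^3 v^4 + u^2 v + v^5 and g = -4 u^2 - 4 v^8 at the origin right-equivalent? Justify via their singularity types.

No.

The Hessian of f at 0 is [[0, 0], [0, 0]] with rank 0, so corank 2. A Groebner basis of the Jacobian ideal J(f) in C{u,v} is {u^2/5 + v^4, u^3, u*v}; counting standard monomials gives mu = 6. Corank 2; j^3 = u^2*v has shape L^2 M (L != M), so D-series; mu = 6 gives D_6. The Hessian of g at 0 is [[-8, 0], [0, 0]] with rank 1, so corank 1. A Groebner basis of the Jacobian ideal J(g) in C{u,v} is {v^7, u}; counting standard monomials gives mu = 7. Corank 1: A-series; mu = 7 gives A_7. f is D_6 but g is A_7, hence not right-equivalent.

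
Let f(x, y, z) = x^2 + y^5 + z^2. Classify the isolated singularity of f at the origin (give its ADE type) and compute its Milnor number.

The Hessian of f at 0 has rank 2. Corank 1: A-series; mu = 4 gives A_4.

Type A_{4}, Milnor number mu = 4.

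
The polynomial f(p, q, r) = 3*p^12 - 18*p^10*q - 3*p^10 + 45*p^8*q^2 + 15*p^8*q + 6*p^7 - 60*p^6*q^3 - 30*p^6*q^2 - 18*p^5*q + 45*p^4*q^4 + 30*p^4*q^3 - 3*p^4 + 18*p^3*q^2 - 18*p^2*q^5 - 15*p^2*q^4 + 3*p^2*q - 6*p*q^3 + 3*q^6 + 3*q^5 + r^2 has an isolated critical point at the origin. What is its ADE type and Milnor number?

The Hessian of f at 0 has rank 1. Corank 2; j^3 = 3*p^2*q has shape L^2 M (L != M), so D-series; mu = 7 gives D_7.

Type D_{7}, Milnor number mu = 7.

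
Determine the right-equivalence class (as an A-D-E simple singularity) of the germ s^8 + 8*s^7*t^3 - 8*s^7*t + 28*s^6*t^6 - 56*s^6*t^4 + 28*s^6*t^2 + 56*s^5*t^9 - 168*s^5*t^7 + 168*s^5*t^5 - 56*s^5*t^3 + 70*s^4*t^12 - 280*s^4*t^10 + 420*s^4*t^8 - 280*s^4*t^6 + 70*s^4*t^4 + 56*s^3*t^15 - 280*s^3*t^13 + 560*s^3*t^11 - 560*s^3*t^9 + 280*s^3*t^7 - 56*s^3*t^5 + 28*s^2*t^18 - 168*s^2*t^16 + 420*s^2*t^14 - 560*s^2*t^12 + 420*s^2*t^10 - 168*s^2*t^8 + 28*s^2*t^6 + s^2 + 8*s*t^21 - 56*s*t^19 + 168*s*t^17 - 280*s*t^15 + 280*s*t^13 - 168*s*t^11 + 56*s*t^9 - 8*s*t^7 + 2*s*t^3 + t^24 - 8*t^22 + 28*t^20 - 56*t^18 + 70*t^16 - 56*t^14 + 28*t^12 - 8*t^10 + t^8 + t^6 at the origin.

The Hessian of f at 0 has rank 1. Corank 1: A-series; mu = 7 gives A_7.

A_{7}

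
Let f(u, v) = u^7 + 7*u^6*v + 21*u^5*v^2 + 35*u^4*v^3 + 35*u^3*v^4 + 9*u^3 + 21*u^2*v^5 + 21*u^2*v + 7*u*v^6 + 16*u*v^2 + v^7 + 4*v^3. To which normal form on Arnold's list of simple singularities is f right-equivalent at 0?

The Hessian of f at 0 has rank 0. Corank 2; j^3 = (u + v)*(3*u + 2*v)^2 has shape L^2 M (L != M), so D-series; mu = 8 gives D_8.

D_8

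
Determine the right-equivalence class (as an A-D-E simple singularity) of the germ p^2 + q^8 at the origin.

The Hessian of f at 0 has rank 1. Corank 1: A-series; mu = 7 gives A_7.

A7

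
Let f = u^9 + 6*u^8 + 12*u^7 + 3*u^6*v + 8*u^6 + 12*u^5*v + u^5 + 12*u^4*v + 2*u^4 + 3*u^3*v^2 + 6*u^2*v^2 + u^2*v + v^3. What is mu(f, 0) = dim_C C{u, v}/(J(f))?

4

The Hessian of f at 0 has rank 0. Corank 2; j^3 = v*(u^2 + v^2) splits into three distinct lines over C (the quadratic factor has nonzero discriminant), so D_4.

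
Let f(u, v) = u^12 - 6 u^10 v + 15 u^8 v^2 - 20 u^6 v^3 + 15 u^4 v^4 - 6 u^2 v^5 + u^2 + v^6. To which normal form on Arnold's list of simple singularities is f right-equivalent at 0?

A_{5}

The Hessian of f at 0 is [[2, 0], [0, 0]] with rank 1, so corank 1. A Groebner basis of the Jacobian ideal J(f) in C{u,v} is {v^5, u}; counting standard monomials gives mu = 5. Corank 1: A-series; mu = 5 gives A_5.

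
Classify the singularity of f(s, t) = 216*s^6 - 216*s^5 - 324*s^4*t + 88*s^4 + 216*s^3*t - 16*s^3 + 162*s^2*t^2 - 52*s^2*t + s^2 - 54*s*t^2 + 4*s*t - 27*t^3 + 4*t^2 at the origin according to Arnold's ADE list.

The Hessian of f at 0 has rank 1. Corank 1: A-series; mu = 2 gives A_2.

A_{2}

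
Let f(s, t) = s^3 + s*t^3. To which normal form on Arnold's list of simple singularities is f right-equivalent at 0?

The Hessian of f at 0 has rank 0. Corank 2; j^3 = s^3 is a perfect cube, so E-series; the 4-jet and mu = 7 give E_7.

E_7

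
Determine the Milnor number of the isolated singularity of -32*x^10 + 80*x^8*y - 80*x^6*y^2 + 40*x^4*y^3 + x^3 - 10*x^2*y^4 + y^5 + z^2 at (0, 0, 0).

8

The Hessian of f at 0 is [[0, 0, 0], [0, 0, 0], [0, 0, 2]] with rank 1, so corank 2. A Groebner basis of the Jacobian ideal J(f) in C{x,y,z} is {y^4, x^2, z}; counting standard monomials gives mu = 8. Corank 2; j^3 = x^3 is a perfect cube, so E-series; the 5-jet and mu = 8 give E_8.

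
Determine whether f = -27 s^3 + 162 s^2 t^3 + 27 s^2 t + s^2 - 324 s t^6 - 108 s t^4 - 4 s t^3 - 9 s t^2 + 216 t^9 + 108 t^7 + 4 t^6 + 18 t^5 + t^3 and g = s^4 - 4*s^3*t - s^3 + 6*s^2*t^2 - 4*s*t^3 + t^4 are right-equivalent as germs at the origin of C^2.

No.

The Hessian of f at 0 is [[2, 0], [0, 0]] with rank 1, so corank 1. A Groebner basis of the Jacobian ideal J(f) in C{s,t} is {t^2, s}; counting standard monomials gives mu = 2. Corank 1: A-series; mu = 2 gives A_2. The Hessian of g at 0 is [[0, 0], [0, 0]] with rank 0, so corank 2. A Groebner basis of the Jacobian ideal J(g) in C{s,t} is {t^4, s*t^2 - t^3/3, s^2}; counting standard monomials gives mu = 6. Corank 2; j^3 = -s^3 is a perfect cube, so E-series; the 4-jet and mu = 6 give E_6. f is A_2 but g is E_6, hence not right-equivalent.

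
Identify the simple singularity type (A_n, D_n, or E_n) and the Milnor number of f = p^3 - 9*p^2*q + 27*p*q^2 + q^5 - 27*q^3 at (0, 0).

Type E8, Milnor number mu = 8.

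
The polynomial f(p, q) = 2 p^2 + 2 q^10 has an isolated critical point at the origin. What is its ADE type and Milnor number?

Type A_9, Milnor number mu = 9.

The Hessian of f at 0 has rank 1. Corank 1: A-series; mu = 9 gives A_9.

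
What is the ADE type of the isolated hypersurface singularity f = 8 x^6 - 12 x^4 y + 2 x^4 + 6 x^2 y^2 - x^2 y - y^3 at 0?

D_{4}

The Hessian of f at 0 has rank 0. Corank 2; j^3 = -y*(x^2 + y^2) splits into three distinct lines over C (the quadratic factor has nonzero discriminant), so D_4.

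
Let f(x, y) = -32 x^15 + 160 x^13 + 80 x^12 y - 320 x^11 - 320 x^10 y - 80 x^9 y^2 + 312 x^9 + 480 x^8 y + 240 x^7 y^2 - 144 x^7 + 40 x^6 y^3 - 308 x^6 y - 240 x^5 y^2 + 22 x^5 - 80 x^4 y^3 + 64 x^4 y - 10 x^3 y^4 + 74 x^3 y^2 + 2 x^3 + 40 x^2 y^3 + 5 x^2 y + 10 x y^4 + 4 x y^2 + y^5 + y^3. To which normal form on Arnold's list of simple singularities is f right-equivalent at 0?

D6

The Hessian of f at 0 has rank 0. Corank 2; j^3 = (x + y)^2*(2*x + y) has shape L^2 M (L != M), so D-series; mu = 6 gives D_6.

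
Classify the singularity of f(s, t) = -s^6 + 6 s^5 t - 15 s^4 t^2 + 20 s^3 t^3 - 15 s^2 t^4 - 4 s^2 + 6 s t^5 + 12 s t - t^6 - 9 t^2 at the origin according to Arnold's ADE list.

A_5

The Hessian of f at 0 has rank 1. Corank 1: A-series; mu = 5 gives A_5.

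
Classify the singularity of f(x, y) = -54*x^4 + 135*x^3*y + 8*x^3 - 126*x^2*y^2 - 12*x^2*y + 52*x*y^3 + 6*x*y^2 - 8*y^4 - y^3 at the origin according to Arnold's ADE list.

The Hessian of f at 0 has rank 0. Corank 2; j^3 = (2*x - y)^3 is a perfect cube, so E-series; the 4-jet and mu = 7 give E_7.

E_{7}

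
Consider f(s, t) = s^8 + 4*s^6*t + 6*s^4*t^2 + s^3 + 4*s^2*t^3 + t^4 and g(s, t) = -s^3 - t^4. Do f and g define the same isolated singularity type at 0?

Yes.

The Hessian of f at 0 has rank 0. Corank 2; j^3 = s^3 is a perfect cube, so E-series; the 4-jet and mu = 6 give E_6. The Hessian of g at 0 has rank 0. Corank 2; j^3 = -s^3 is a perfect cube, so E-series; the 4-jet and mu = 6 give E_6. Both have type E_6, hence right-equivalent.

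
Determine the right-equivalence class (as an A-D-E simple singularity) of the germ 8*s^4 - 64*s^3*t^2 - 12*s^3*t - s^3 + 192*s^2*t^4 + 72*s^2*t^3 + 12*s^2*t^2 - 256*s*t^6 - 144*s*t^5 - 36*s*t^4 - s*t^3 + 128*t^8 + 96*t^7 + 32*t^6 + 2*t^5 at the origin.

The Hessian of f at 0 has rank 0. Corank 2; j^3 = -s^3 is a perfect cube, so E-series; the 4-jet and mu = 7 give E_7.

E_7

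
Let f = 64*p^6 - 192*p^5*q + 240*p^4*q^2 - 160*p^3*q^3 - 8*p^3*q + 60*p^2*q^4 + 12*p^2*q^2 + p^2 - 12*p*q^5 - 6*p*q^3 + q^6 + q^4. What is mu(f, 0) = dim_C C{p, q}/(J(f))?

3

The Hessian of f at 0 is [[2, 0], [0, 0]] with rank 1, so corank 1. A Groebner basis of the Jacobian ideal J(f) in C{p,q} is {q^3, p}; counting standard monomials gives mu = 3. Corank 1: A-series; mu = 3 gives A_3.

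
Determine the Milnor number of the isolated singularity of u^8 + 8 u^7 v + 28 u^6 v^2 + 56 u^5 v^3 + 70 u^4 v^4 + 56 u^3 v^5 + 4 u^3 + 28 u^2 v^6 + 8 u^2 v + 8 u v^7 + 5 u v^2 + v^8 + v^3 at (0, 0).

The Hessian of f at 0 is [[0, 0], [0, 0]] with rank 0, so corank 2. A Groebner basis of the Jacobian ideal J(f) in C{u,v} is {-32*u*v + v^7 - 16*v^2, u*v^2 + v^3/2, u^2 + 3*u*v/2 + v^2/2}; counting standard monomials gives mu = 9. Corank 2; j^3 = (u + v)*(2*u + v)^2 has shape L^2 M (L != M), so D-series; mu = 9 gives D_9.

9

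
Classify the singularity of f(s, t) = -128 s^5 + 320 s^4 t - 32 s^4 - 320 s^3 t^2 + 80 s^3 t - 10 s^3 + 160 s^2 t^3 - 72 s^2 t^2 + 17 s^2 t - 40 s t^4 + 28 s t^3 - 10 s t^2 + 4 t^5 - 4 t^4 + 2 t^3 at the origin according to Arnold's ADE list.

The Hessian of f at 0 is [[0, 0], [0, 0]] with rank 0, so corank 2. A Groebner basis of the Jacobian ideal J(f) in C{s,t} is {t^3, s^2 - 2*t^2/11, s*t - 5*t^2/11}; counting standard monomials gives mu = 4. Corank 2; j^3 = -(2*s - t)*(5*s^2 - 6*s*t + 2*t^2) splits into three distinct lines over C (the quadratic factor has nonzero discriminant), so D_4.

D_{4}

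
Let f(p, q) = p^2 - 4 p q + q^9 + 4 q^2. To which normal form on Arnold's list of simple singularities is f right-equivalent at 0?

A_{8}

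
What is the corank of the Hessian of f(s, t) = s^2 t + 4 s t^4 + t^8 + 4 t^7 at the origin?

Hessian at 0 has rank 0.

2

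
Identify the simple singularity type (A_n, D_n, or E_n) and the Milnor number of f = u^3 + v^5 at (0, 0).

Type E_{8}, Milnor number mu = 8.

The Hessian of f at 0 has rank 0. Corank 2; j^3 = u^3 is a perfect cube, so E-series; the 5-jet and mu = 8 give E_8.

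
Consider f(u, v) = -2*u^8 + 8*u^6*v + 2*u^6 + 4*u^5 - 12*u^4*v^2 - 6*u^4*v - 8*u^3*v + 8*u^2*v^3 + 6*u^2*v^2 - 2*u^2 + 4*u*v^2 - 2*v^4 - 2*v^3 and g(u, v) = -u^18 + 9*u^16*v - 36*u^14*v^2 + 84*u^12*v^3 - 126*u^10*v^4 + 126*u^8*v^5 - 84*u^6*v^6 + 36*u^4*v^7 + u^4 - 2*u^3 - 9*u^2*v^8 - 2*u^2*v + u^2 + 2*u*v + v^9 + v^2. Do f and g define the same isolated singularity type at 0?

No.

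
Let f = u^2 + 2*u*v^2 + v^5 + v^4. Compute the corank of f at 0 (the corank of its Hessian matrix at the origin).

1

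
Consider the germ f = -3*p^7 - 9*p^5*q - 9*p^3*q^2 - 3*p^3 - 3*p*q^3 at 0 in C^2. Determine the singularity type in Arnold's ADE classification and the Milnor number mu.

Type E_7, Milnor number mu = 7.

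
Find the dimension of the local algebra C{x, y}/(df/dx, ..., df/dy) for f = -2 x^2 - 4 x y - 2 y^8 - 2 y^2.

7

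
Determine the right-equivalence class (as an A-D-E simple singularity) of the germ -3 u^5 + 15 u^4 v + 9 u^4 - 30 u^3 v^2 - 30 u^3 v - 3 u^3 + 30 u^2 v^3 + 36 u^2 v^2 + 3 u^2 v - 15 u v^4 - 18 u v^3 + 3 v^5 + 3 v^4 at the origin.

D5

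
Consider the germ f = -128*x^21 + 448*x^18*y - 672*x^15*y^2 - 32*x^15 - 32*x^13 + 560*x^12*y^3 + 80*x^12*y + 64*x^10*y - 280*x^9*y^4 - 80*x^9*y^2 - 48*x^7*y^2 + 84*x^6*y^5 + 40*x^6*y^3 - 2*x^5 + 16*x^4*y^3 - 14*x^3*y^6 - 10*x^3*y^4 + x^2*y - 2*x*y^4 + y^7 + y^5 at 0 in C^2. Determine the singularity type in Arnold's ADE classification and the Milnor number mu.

Type D6, Milnor number mu = 6.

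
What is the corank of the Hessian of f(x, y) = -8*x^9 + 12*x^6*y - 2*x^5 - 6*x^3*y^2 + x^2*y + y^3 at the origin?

Hessian at 0 has rank 0.

2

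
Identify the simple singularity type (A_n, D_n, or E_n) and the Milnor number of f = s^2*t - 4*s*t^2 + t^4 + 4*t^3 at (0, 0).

The Hessian of f at 0 has rank 0. Corank 2; j^3 = t*(s - 2*t)^2 has shape L^2 M (L != M), so D-series; mu = 5 gives D_5.

Type D5, Milnor number mu = 5.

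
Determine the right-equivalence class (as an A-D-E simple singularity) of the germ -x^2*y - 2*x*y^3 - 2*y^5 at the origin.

The Hessian of f at 0 is [[0, 0], [0, 0]] with rank 0, so corank 2. A Groebner basis of the Jacobian ideal J(f) in C{x,y} is {x^3, x^2*y, -x^2/4 + x*y^2, x*y + y^3}; counting standard monomials gives mu = 6. Corank 2; j^3 = -x^2*y has shape L^2 M (L != M), so D-series; mu = 6 gives D_6.

D6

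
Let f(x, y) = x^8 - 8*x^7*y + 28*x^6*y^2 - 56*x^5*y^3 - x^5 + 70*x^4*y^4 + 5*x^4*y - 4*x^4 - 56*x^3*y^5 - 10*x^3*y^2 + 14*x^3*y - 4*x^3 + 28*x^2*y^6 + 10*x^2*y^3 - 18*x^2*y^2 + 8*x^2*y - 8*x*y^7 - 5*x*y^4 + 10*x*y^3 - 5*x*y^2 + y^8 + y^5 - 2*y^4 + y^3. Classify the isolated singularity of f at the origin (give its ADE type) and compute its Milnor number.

Type D_9, Milnor number mu = 9.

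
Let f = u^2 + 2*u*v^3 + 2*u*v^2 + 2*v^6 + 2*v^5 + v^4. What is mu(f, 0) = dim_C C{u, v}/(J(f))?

The Hessian of f at 0 has rank 1. Corank 1: A-series; mu = 5 gives A_5.

5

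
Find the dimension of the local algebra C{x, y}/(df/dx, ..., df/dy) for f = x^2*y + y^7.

8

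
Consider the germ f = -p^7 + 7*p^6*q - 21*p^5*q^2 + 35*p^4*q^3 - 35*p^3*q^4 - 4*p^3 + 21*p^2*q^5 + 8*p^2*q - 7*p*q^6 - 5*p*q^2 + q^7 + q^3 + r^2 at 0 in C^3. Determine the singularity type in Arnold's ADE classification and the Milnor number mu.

The Hessian of f at 0 has rank 1. Corank 2; j^3 = -(p - q)*(2*p - q)^2 has shape L^2 M (L != M), so D-series; mu = 8 gives D_8.

Type D8, Milnor number mu = 8.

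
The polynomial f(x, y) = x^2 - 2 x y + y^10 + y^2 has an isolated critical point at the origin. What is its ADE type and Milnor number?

The Hessian of f at 0 has rank 1. Corank 1: A-series; mu = 9 gives A_9.

Type A9, Milnor number mu = 9.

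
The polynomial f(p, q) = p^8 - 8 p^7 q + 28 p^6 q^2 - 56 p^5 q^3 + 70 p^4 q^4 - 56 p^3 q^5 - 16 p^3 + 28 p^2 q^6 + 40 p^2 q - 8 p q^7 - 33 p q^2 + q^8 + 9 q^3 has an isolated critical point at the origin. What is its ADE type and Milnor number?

Type D9, Milnor number mu = 9.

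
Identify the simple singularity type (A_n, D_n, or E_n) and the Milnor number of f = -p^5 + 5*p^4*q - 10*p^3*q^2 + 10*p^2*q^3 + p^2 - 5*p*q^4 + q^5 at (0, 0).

Type A4, Milnor number mu = 4.

The Hessian of f at 0 has rank 1. Corank 1: A-series; mu = 4 gives A_4.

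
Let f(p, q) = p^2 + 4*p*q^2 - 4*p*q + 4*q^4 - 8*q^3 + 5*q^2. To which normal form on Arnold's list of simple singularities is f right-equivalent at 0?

The Hessian of f at 0 has rank 2. Corank 0: nondegenerate Morse point, so A_1.

A_{1}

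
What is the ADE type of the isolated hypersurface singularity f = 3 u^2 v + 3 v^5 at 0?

D6

The Hessian of f at 0 has rank 0. Corank 2; j^3 = 3*u^2*v has shape L^2 M (L != M), so D-series; mu = 6 gives D_6.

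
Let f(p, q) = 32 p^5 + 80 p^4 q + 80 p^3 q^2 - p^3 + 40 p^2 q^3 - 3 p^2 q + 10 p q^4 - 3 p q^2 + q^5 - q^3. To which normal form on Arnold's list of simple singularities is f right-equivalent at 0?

E_8

The Hessian of f at 0 has rank 0. Corank 2; j^3 = -(p + q)^3 is a perfect cube, so E-series; the 5-jet and mu = 8 give E_8.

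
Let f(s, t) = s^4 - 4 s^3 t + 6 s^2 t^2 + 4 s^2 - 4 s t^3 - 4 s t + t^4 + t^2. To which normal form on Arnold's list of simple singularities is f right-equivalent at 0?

The Hessian of f at 0 has rank 1. Corank 1: A-series; mu = 3 gives A_3.

A3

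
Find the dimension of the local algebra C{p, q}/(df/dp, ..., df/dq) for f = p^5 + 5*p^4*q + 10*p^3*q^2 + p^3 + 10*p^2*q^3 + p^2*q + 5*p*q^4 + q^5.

The Hessian of f at 0 has rank 0. Corank 2; j^3 = p^2*(p + q) has shape L^2 M (L != M), so D-series; mu = 6 gives D_6.

6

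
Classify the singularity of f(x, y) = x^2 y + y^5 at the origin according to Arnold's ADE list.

The Hessian of f at 0 has rank 0. Corank 2; j^3 = x^2*y has shape L^2 M (L != M), so D-series; mu = 6 gives D_6.

D_6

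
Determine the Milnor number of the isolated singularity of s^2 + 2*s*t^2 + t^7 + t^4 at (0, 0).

The Hessian of f at 0 has rank 1. Corank 1: A-series; mu = 6 gives A_6.

6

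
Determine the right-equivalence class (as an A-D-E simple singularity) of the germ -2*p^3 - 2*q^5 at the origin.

E_8

The Hessian of f at 0 has rank 0. Corank 2; j^3 = -2*p^3 is a perfect cube, so E-series; the 5-jet and mu = 8 give E_8.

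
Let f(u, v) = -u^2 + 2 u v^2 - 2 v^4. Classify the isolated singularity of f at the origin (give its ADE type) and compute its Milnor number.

Type A_3, Milnor number mu = 3.

The Hessian of f at 0 has rank 1. Corank 1: A-series; mu = 3 gives A_3.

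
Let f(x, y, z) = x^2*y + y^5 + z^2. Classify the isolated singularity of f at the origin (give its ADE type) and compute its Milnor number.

Type D6, Milnor number mu = 6.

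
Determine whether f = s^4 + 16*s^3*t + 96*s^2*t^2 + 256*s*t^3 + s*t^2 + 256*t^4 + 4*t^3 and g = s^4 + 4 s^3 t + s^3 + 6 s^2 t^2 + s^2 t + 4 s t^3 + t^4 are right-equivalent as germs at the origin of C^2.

The Hessian of f at 0 is [[0, 0], [0, 0]] with rank 0, so corank 2. A Groebner basis of the Jacobian ideal J(f) in C{s,t} is {s^3 + t^2/4, t^3, s*t + 4*t^2}; counting standard monomials gives mu = 5. Corank 2; j^3 = t^2*(s + 4*t) has shape L^2 M (L != M), so D-series; mu = 5 gives D_5. The Hessian of g at 0 is [[0, 0], [0, 0]] with rank 0, so corank 2. A Groebner basis of the Jacobian ideal J(g) in C{s,t} is {s*t^2, -s*t/4 + t^3, s^2 + s*t}; counting standard monomials gives mu = 5. Corank 2; j^3 = s^2*(s + t) has shape L^2 M (L != M), so D-series; mu = 5 gives D_5. Both have type D_5, hence right-equivalent.

Yes.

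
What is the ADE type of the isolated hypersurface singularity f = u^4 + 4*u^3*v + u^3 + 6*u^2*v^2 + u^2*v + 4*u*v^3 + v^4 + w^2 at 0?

D_5

The Hessian of f at 0 has rank 1. Corank 2; j^3 = u^2*(u + v) has shape L^2 M (L != M), so D-series; mu = 5 gives D_5.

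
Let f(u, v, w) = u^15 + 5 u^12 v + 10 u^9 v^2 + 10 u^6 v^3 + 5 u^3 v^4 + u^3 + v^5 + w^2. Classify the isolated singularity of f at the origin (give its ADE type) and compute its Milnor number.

Type E_{8}, Milnor number mu = 8.

The Hessian of f at 0 has rank 1. Corank 2; j^3 = u^3 is a perfect cube, so E-series; the 5-jet and mu = 8 give E_8.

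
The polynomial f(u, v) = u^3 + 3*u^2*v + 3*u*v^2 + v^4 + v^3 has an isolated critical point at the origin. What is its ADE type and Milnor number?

The Hessian of f at 0 has rank 0. Corank 2; j^3 = (u + v)^3 is a perfect cube, so E-series; the 4-jet and mu = 6 give E_6.

Type E_{6}, Milnor number mu = 6.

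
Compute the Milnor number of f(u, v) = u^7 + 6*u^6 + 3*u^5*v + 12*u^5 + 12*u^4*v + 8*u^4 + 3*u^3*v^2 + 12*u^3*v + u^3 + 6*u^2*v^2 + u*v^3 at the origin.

The Hessian of f at 0 has rank 0. Corank 2; j^3 = u^3 is a perfect cube, so E-series; the 4-jet and mu = 7 give E_7.

7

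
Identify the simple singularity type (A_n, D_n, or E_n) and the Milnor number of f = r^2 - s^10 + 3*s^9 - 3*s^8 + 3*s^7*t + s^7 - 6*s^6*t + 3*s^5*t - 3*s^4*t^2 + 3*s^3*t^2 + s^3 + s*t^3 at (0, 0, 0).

Type E_{7}, Milnor number mu = 7.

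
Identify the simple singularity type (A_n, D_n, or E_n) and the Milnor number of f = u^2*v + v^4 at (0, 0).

Type D_5, Milnor number mu = 5.

The Hessian of f at 0 has rank 0. Corank 2; j^3 = u^2*v has shape L^2 M (L != M), so D-series; mu = 5 gives D_5.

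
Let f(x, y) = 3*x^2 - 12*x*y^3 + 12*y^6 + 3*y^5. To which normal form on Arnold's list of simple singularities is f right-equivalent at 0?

The Hessian of f at 0 has rank 1. Corank 1: A-series; mu = 4 gives A_4.

A_{4}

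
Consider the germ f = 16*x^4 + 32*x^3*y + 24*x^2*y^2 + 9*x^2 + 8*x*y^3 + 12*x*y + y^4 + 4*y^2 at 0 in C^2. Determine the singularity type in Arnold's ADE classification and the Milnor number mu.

The Hessian of f at 0 has rank 1. Corank 1: A-series; mu = 3 gives A_3.

Type A_3, Milnor number mu = 3.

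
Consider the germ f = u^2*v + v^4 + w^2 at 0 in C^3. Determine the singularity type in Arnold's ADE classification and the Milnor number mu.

The Hessian of f at 0 has rank 1. Corank 2; j^3 = u^2*v has shape L^2 M (L != M), so D-series; mu = 5 gives D_5.

Type D_5, Milnor number mu = 5.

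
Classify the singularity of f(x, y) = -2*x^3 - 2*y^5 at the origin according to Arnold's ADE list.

E_8

The Hessian of f at 0 is [[0, 0], [0, 0]] with rank 0, so corank 2. A Groebner basis of the Jacobian ideal J(f) in C{x,y} is {y^4, x^2}; counting standard monomials gives mu = 8. Corank 2; j^3 = -2*x^3 is a perfect cube, so E-series; the 5-jet and mu = 8 give E_8.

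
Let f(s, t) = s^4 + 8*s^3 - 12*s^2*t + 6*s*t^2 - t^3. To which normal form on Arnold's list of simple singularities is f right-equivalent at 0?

The Hessian of f at 0 has rank 0. Corank 2; j^3 = (2*s - t)^3 is a perfect cube, so E-series; the 4-jet and mu = 6 give E_6.

E_6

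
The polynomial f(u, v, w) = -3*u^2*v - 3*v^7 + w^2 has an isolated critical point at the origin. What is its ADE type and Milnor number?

Type D_8, Milnor number mu = 8.

The Hessian of f at 0 has rank 1. Corank 2; j^3 = -3*u^2*v has shape L^2 M (L != M), so D-series; mu = 8 gives D_8.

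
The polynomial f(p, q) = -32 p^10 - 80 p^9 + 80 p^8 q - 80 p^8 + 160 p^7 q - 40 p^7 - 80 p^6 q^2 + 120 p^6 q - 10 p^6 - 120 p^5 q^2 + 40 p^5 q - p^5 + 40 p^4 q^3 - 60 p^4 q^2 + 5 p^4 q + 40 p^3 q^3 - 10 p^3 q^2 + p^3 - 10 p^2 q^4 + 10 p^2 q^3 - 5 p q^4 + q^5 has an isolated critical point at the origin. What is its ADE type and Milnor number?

The Hessian of f at 0 has rank 0. Corank 2; j^3 = p^3 is a perfect cube, so E-series; the 5-jet and mu = 8 give E_8.

Type E8, Milnor number mu = 8.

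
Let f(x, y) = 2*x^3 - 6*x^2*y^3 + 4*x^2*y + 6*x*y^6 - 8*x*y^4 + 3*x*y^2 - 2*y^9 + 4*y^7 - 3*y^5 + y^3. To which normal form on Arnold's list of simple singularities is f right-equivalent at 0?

The Hessian of f at 0 is [[0, 0], [0, 0]] with rank 0, so corank 2. A Groebner basis of the Jacobian ideal J(f) in C{x,y} is {y^3, x^2 - 3*y^2/2, x*y + 3*y^2/2}; counting standard monomials gives mu = 4. Corank 2; j^3 = (x + y)*(2*x^2 + 2*x*y + y^2) splits into three distinct lines over C (the quadratic factor has nonzero discriminant), so D_4.

D_{4}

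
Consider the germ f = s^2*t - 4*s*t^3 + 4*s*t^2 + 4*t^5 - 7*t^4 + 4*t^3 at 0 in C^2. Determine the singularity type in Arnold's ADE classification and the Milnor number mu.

The Hessian of f at 0 is [[0, 0], [0, 0]] with rank 0, so corank 2. A Groebner basis of the Jacobian ideal J(f) in C{s,t} is {s*t^2 + s*t + 2*t^2, -s*t/2 + t^3 - t^2, s^2 + 6*s*t + 8*t^2}; counting standard monomials gives mu = 5. Corank 2; j^3 = t*(s + 2*t)^2 has shape L^2 M (L != M), so D-series; mu = 5 gives D_5.

Type D5, Milnor number mu = 5.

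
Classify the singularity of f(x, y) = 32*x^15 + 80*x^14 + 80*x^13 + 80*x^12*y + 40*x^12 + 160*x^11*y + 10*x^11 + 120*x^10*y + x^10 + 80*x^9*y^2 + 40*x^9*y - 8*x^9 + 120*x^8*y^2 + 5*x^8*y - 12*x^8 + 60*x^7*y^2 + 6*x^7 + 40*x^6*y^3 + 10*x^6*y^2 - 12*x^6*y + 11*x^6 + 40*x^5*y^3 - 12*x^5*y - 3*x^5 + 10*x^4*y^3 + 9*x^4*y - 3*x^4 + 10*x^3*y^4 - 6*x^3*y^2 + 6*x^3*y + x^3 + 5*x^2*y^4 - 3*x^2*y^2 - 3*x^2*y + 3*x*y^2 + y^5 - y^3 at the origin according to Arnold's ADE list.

The Hessian of f at 0 has rank 0. Corank 2; j^3 = (x - y)^3 is a perfect cube, so E-series; the 5-jet and mu = 8 give E_8.

E_8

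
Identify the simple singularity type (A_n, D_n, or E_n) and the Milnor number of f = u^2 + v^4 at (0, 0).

Type A_3, Milnor number mu = 3.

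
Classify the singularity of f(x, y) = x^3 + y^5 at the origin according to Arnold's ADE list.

E8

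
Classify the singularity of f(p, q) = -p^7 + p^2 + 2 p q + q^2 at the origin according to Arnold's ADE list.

A_6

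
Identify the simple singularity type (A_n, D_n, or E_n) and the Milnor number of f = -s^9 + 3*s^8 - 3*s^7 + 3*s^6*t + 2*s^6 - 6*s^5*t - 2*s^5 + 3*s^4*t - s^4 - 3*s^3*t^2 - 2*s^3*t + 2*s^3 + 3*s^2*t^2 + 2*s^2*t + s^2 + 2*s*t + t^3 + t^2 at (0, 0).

The Hessian of f at 0 is [[2, 2], [2, 2]] with rank 1, so corank 1. A Groebner basis of the Jacobian ideal J(f) in C{s,t} is {t^2, s + t}; counting standard monomials gives mu = 2. Corank 1: A-series; mu = 2 gives A_2.

Type A_{2}, Milnor number mu = 2.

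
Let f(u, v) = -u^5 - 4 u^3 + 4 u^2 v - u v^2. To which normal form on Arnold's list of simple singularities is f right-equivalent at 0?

The Hessian of f at 0 has rank 0. Corank 2; j^3 = -u*(2*u - v)^2 has shape L^2 M (L != M), so D-series; mu = 6 gives D_6.

D_{6}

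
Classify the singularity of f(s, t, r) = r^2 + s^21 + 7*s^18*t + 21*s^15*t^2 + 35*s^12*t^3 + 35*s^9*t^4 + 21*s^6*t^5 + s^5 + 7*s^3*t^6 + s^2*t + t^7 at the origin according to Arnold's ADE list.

The Hessian of f at 0 has rank 1. Corank 2; j^3 = s^2*t has shape L^2 M (L != M), so D-series; mu = 8 gives D_8.

D8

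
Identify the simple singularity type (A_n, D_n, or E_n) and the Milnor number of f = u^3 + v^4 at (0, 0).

The Hessian of f at 0 is [[0, 0], [0, 0]] with rank 0, so corank 2. A Groebner basis of the Jacobian ideal J(f) in C{u,v} is {v^3, u^2}; counting standard monomials gives mu = 6. Corank 2; j^3 = u^3 is a perfect cube, so E-series; the 4-jet and mu = 6 give E_6.

Type E_{6}, Milnor number mu = 6.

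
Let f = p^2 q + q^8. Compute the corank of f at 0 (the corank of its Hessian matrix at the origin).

2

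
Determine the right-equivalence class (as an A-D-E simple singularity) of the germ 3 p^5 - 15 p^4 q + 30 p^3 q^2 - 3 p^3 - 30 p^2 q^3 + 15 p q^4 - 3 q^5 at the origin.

The Hessian of f at 0 is [[0, 0], [0, 0]] with rank 0, so corank 2. A Groebner basis of the Jacobian ideal J(f) in C{p,q} is {q^5, p*q^3 - q^4/4, p^2}; counting standard monomials gives mu = 8. Corank 2; j^3 = -3*p^3 is a perfect cube, so E-series; the 5-jet and mu = 8 give E_8.

E_{8}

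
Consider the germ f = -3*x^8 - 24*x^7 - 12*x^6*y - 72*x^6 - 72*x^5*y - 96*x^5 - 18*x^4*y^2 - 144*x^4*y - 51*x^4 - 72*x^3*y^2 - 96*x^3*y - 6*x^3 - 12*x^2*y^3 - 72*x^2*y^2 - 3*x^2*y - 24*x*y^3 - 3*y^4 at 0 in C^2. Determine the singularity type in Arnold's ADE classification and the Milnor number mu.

The Hessian of f at 0 has rank 0. Corank 2; j^3 = -3*x^2*(2*x + y) has shape L^2 M (L != M), so D-series; mu = 5 gives D_5.

Type D_{5}, Milnor number mu = 5.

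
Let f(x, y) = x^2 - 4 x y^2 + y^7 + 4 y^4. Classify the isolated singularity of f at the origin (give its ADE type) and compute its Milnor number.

Type A_6, Milnor number mu = 6.

The Hessian of f at 0 has rank 1. Corank 1: A-series; mu = 6 gives A_6.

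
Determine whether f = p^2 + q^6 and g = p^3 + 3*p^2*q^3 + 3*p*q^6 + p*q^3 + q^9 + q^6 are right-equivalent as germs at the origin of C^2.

No.

The Hessian of f at 0 has rank 1. Corank 1: A-series; mu = 5 gives A_5. The Hessian of g at 0 has rank 0. Corank 2; j^3 = p^3 is a perfect cube, so E-series; the 4-jet and mu = 7 give E_7. f is A_5 but g is E_7, hence not right-equivalent.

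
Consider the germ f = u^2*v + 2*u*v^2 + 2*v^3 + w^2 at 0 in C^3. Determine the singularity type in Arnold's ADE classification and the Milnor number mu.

Type D_{4}, Milnor number mu = 4.

The Hessian of f at 0 is [[0, 0, 0], [0, 0, 0], [0, 0, 2]] with rank 1, so corank 2. A Groebner basis of the Jacobian ideal J(f) in C{u,v,w} is {v^3, u^2 + 2*v^2, u*v + v^2, w}; counting standard monomials gives mu = 4. Corank 2; j^3 = v*(u^2 + 2*u*v + 2*v^2) splits into three distinct lines over C (the quadratic factor has nonzero discriminant), so D_4.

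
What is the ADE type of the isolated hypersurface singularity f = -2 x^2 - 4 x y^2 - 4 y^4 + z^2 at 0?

A_{3}

The Hessian of f at 0 has rank 2. Corank 1: A-series; mu = 3 gives A_3.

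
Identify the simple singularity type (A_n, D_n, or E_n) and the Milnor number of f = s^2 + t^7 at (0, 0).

Type A6, Milnor number mu = 6.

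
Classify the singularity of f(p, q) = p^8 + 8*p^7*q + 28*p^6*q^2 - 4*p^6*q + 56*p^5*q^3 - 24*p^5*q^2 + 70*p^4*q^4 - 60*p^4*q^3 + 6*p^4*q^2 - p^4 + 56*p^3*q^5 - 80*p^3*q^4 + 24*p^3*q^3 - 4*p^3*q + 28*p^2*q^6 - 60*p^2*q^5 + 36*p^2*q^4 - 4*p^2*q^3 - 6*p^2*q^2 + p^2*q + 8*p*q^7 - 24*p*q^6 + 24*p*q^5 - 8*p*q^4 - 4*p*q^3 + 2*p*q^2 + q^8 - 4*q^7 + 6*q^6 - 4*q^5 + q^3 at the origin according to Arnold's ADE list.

D_5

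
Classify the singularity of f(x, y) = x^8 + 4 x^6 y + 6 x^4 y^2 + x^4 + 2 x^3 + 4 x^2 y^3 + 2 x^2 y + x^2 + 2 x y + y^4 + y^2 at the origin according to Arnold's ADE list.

The Hessian of f at 0 is [[2, 2], [2, 2]] with rank 1, so corank 1. A Groebner basis of the Jacobian ideal J(f) in C{x,y} is {x^2 + x + y, x*y - x - y, x + y^2 + y}; counting standard monomials gives mu = 3. Corank 1: A-series; mu = 3 gives A_3.

A_{3}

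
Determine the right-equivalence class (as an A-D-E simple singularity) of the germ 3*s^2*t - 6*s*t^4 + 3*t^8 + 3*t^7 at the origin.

The Hessian of f at 0 is [[0, 0], [0, 0]] with rank 0, so corank 2. A Groebner basis of the Jacobian ideal J(f) in C{s,t} is {s^2*t^2, -8*s^2*t - s^2 + s*t^3, -s*t + t^4, s^3}; counting standard monomials gives mu = 9. Corank 2; j^3 = 3*s^2*t has shape L^2 M (L != M), so D-series; mu = 9 gives D_9.

D9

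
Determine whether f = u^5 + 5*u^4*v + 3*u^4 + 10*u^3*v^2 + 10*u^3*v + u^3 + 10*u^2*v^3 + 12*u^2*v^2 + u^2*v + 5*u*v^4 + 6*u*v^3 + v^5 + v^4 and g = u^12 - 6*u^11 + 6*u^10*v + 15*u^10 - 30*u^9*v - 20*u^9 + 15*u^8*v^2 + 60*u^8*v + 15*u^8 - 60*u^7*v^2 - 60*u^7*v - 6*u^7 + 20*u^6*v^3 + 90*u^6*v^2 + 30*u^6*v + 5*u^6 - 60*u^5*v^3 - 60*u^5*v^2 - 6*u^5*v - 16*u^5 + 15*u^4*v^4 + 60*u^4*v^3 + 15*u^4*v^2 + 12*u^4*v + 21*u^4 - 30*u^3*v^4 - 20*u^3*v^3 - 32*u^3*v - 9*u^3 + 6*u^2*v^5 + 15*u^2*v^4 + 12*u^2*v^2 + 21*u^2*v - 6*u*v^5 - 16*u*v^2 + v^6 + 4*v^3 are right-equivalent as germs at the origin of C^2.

No.

The Hessian of f at 0 has rank 0. Corank 2; j^3 = u^2*(u + v) has shape L^2 M (L != M), so D-series; mu = 5 gives D_5. The Hessian of g at 0 has rank 0. Corank 2; j^3 = -(u - v)*(3*u - 2*v)^2 has shape L^2 M (L != M), so D-series; mu = 7 gives D_7. f is D_5 but g is D_7, hence not right-equivalent.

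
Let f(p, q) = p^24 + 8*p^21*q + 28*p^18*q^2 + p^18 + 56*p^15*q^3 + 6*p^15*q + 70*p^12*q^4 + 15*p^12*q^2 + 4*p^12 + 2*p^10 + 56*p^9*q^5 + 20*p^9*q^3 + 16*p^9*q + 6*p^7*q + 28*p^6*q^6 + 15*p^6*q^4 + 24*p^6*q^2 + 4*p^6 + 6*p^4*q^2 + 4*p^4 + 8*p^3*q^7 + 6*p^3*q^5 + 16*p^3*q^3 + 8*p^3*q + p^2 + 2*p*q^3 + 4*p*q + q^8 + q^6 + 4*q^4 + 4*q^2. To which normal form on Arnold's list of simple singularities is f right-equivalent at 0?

The Hessian of f at 0 has rank 1. Corank 1: A-series; mu = 7 gives A_7.

A_{7}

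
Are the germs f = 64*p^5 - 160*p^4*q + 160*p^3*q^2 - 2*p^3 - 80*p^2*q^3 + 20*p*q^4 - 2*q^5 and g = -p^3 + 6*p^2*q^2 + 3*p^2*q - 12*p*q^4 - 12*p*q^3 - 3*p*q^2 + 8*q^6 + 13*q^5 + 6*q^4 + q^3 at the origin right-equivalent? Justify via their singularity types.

Yes.

The Hessian of f at 0 is [[0, 0], [0, 0]] with rank 0, so corank 2. A Groebner basis of the Jacobian ideal J(f) in C{p,q} is {q^5, p*q^3 - q^4/8, p^2}; counting standard monomials gives mu = 8. Corank 2; j^3 = -2*p^3 is a perfect cube, so E-series; the 5-jet and mu = 8 give E_8. The Hessian of g at 0 is [[0, 0], [0, 0]] with rank 0, so corank 2. A Groebner basis of the Jacobian ideal J(g) in C{p,q} is {q^4, p^3 - 3*p^2*q + 3*p^2/4 - 3*p*q/2 + 2*q^3 + 3*q^2/4, -p^2/4 + p*q^2 + p*q/2 - q^3 - q^2/4}; counting standard monomials gives mu = 8. Corank 2; j^3 = -(p - q)^3 is a perfect cube, so E-series; the 5-jet and mu = 8 give E_8. Both have type E_8, hence right-equivalent.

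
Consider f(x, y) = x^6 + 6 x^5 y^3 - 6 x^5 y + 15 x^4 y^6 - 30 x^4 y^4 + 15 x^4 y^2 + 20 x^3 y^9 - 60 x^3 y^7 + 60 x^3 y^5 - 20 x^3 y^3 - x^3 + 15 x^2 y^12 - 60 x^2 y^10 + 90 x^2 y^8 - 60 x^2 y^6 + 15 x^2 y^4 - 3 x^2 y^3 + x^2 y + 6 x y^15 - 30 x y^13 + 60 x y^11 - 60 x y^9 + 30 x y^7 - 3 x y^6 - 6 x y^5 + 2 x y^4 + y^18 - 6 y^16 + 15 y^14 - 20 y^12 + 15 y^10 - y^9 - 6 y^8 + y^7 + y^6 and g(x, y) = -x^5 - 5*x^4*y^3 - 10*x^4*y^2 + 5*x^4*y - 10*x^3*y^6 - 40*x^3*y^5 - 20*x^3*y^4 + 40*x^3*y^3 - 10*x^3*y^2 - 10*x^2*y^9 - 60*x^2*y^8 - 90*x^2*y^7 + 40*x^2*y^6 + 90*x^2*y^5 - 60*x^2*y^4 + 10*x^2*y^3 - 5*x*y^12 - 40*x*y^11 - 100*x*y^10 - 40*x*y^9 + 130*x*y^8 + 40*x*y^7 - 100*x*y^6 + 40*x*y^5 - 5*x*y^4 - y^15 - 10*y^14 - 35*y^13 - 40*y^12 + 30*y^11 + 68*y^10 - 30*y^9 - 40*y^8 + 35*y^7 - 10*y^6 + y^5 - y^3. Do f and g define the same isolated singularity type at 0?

The Hessian of f at 0 has rank 0. Corank 2; j^3 = -x^2*(x - y) has shape L^2 M (L != M), so D-series; mu = 7 gives D_7. The Hessian of g at 0 has rank 0. Corank 2; j^3 = -y^3 is a perfect cube, so E-series; the 5-jet and mu = 8 give E_8. f is D_7 but g is E_8, hence not right-equivalent.

No.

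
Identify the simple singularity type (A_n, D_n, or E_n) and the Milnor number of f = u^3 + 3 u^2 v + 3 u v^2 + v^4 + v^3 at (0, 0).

Type E_6, Milnor number mu = 6.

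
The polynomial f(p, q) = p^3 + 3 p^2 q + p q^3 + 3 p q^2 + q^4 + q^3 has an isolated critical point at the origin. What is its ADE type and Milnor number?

Type E_{7}, Milnor number mu = 7.

The Hessian of f at 0 has rank 0. Corank 2; j^3 = (p + q)^3 is a perfect cube, so E-series; the 4-jet and mu = 7 give E_7.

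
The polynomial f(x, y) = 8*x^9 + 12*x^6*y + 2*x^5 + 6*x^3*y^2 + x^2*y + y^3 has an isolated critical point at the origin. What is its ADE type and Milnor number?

Type D4, Milnor number mu = 4.

The Hessian of f at 0 has rank 0. Corank 2; j^3 = y*(x^2 + y^2) splits into three distinct lines over C (the quadratic factor has nonzero discriminant), so D_4.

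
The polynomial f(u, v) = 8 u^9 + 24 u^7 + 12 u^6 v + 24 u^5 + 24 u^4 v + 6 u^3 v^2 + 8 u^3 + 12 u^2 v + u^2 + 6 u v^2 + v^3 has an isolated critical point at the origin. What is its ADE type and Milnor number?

The Hessian of f at 0 is [[2, 0], [0, 0]] with rank 1, so corank 1. A Groebner basis of the Jacobian ideal J(f) in C{u,v} is {v^2, u}; counting standard monomials gives mu = 2. Corank 1: A-series; mu = 2 gives A_2.

Type A2, Milnor number mu = 2.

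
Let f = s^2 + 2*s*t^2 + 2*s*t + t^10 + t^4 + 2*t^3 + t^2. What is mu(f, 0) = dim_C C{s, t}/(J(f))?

The Hessian of f at 0 is [[2, 2], [2, 2]] with rank 1, so corank 1. A Groebner basis of the Jacobian ideal J(f) in C{s,t} is {s^5 + 10*s^4 + 30*s^3*t - 35*s^3 - 54*s^2*t + 23*s^2 + 27*s*t - 4*s - 4*t, s^4*t - 4*s^4 - 10*s^3*t + 10*s^3 + 15*s^2*t - 6*s^2 - 7*s*t + s + t, s + t^2 + t}; counting standard monomials gives mu = 9. Corank 1: A-series; mu = 9 gives A_9.

9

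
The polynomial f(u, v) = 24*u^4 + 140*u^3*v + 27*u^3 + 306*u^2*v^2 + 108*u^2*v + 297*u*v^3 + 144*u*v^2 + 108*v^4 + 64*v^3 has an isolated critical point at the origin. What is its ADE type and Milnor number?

The Hessian of f at 0 is [[0, 0], [0, 0]] with rank 0, so corank 2. A Groebner basis of the Jacobian ideal J(f) in C{u,v} is {19683*u^2/4 + 13122*u*v + v^4 + 27*v^3/4 + 8748*v^2, u^3 + 459*u^2 + 1224*u*v + 3*v^3 + 816*v^2, u^2*v - 891*u^2/4 - 594*u*v - 25*v^3/12 - 396*v^2, 81*u^2 + u*v^2 + 216*u*v + 13*v^3/9 + 144*v^2}; counting standard monomials gives mu = 7. Corank 2; j^3 = (3*u + 4*v)^3 is a perfect cube, so E-series; the 4-jet and mu = 7 give E_7.

Type E_7, Milnor number mu = 7.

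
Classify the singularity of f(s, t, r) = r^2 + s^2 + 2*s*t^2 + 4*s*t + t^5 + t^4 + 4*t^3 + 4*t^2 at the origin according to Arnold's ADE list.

A_{4}

The Hessian of f at 0 is [[2, 4, 0], [4, 8, 0], [0, 0, 2]] with rank 2, so corank 1. A Groebner basis of the Jacobian ideal J(f) in C{s,t,r} is {s^2 + 4*s*t - 4*s - 8*t, s + t^2 + 2*t, r}; counting standard monomials gives mu = 4. Corank 1: A-series; mu = 4 gives A_4.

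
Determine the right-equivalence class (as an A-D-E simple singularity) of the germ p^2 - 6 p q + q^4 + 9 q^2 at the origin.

A3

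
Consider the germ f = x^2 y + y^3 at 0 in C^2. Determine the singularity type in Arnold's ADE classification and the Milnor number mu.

The Hessian of f at 0 is [[0, 0], [0, 0]] with rank 0, so corank 2. A Groebner basis of the Jacobian ideal J(f) in C{x,y} is {y^3, x^2 + 3*y^2, x*y}; counting standard monomials gives mu = 4. Corank 2; j^3 = y*(x^2 + y^2) splits into three distinct lines over C (the quadratic factor has nonzero discriminant), so D_4.

Type D_4, Milnor number mu = 4.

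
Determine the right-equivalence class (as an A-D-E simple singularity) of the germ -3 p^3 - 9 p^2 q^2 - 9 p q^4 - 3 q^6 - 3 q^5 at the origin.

The Hessian of f at 0 is [[0, 0], [0, 0]] with rank 0, so corank 2. A Groebner basis of the Jacobian ideal J(f) in C{p,q} is {q^4, p^3, p^2/2 + p*q^2}; counting standard monomials gives mu = 8. Corank 2; j^3 = -3*p^3 is a perfect cube, so E-series; the 5-jet and mu = 8 give E_8.

E8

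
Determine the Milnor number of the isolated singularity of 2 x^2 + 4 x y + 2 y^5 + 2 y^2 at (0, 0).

The Hessian of f at 0 has rank 1. Corank 1: A-series; mu = 4 gives A_4.

4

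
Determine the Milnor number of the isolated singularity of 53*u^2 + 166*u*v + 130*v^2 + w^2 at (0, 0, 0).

The Hessian of f at 0 is [[106, 166, 0], [166, 260, 0], [0, 0, 2]] with rank 3, so corank 0. A Groebner basis of the Jacobian ideal J(f) in C{u,v,w} is {u, v, w}; counting standard monomials gives mu = 1. Corank 0: nondegenerate Morse point, so A_1.

1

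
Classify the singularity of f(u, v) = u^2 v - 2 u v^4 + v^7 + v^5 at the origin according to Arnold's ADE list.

D_6

The Hessian of f at 0 is [[0, 0], [0, 0]] with rank 0, so corank 2. A Groebner basis of the Jacobian ideal J(f) in C{u,v} is {-u*v + v^4, u*v^2, u^2 + 5*u*v}; counting standard monomials gives mu = 6. Corank 2; j^3 = u^2*v has shape L^2 M (L != M), so D-series; mu = 6 gives D_6.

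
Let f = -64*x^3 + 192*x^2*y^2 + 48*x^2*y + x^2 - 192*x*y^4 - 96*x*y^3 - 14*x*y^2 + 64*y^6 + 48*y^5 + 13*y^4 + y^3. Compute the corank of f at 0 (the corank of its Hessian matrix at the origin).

The Hessian at 0 is [[2, 0], [0, 0]] of rank 1; hence corank 1.

1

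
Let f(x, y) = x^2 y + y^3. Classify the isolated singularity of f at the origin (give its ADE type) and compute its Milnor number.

Type D_4, Milnor number mu = 4.

The Hessian of f at 0 has rank 0. Corank 2; j^3 = y*(x^2 + y^2) splits into three distinct lines over C (the quadratic factor has nonzero discriminant), so D_4.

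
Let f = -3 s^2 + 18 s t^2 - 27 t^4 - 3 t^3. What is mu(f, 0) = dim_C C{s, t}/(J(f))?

2

The Hessian of f at 0 is [[-6, 0], [0, 0]] with rank 1, so corank 1. A Groebner basis of the Jacobian ideal J(f) in C{s,t} is {t^2, s}; counting standard monomials gives mu = 2. Corank 1: A-series; mu = 2 gives A_2.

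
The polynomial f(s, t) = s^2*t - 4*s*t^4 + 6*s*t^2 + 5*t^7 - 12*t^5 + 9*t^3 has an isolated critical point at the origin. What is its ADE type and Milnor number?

Type D_{8}, Milnor number mu = 8.

The Hessian of f at 0 has rank 0. Corank 2; j^3 = t*(s + 3*t)^2 has shape L^2 M (L != M), so D-series; mu = 8 gives D_8.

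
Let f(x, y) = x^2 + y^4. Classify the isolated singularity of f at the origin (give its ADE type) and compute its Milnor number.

Type A3, Milnor number mu = 3.

The Hessian of f at 0 is [[2, 0], [0, 0]] with rank 1, so corank 1. A Groebner basis of the Jacobian ideal J(f) in C{x,y} is {y^3, x}; counting standard monomials gives mu = 3. Corank 1: A-series; mu = 3 gives A_3.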